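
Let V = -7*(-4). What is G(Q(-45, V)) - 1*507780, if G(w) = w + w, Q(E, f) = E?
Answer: -507870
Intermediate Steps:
V = 28
G(w) = 2*w
G(Q(-45, V)) - 1*507780 = 2*(-45) - 1*507780 = -90 - 507780 = -507870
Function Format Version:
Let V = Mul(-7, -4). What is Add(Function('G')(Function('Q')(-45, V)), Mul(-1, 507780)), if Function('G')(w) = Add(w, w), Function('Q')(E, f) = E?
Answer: -507870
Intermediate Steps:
V = 28
Function('G')(w) = Mul(2, w)
Add(Function('G')(Function('Q')(-45, V)), Mul(-1, 507780)) = Add(Mul(2, -45), Mul(-1, 507780)) = Add(-90, -507780) = -507870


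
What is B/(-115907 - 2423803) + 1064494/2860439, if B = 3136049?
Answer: -6266970808771/7264685532690 ≈ -0.86266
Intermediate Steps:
B/(-115907 - 2423803) + 1064494/2860439 = 3136049/(-115907 - 2423803) + 1064494/2860439 = 3136049/(-2539710) + 1064494*(1/2860439) = 3136049*(-1/2539710) + 1064494/2860439 = -3136049/2539710 + 1064494/2860439 = -6266970808771/7264685532690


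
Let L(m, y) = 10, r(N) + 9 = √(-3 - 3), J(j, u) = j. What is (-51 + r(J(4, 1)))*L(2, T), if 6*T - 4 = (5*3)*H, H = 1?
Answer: -600 + 10*I*√6 ≈ -600.0 + 24.495*I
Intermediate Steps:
r(N) = -9 + I*√6 (r(N) = -9 + √(-3 - 3) = -9 + √(-6) = -9 + I*√6)
T = 19/6 (T = ⅔ + ((5*3)*1)/6 = ⅔ + (15*1)/6 = ⅔ + (⅙)*15 = ⅔ + 5/2 = 19/6 ≈ 3.1667)
(-51 + r(J(4, 1)))*L(2, T) = (-51 + (-9 + I*√6))*10 = (-60 + I*√6)*10 = -600 + 10*I*√6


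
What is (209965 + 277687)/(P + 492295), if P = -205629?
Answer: 243826/143333 ≈ 1.7011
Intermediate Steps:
(209965 + 277687)/(P + 492295) = (209965 + 277687)/(-205629 + 492295) = 487652/286666 = 487652*(1/286666) = 243826/143333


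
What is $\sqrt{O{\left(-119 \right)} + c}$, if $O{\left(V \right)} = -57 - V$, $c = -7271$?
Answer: $9 i \sqrt{89} \approx 84.906 i$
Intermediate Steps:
$\sqrt{O{\left(-119 \right)} + c} = \sqrt{\left(-57 - -119\right) - 7271} = \sqrt{\left(-57 + 119\right) - 7271} = \sqrt{62 - 7271} = \sqrt{-7209} = 9 i \sqrt{89}$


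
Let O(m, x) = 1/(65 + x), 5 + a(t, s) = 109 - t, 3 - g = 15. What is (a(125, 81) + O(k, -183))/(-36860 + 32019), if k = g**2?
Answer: 2479/571238 ≈ 0.0043397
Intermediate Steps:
g = -12 (g = 3 - 1*15 = 3 - 15 = -12)
a(t, s) = 104 - t (a(t, s) = -5 + (109 - t) = 104 - t)
k = 144 (k = (-12)**2 = 144)
(a(125, 81) + O(k, -183))/(-36860 + 32019) = ((104 - 1*125) + 1/(65 - 183))/(-36860 + 32019) = ((104 - 125) + 1/(-118))/(-4841) = (-21 - 1/118)*(-1/4841) = -2479/118*(-1/4841) = 2479/571238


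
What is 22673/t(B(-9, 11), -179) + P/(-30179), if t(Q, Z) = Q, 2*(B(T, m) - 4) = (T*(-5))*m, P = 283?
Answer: 1368354585/15180037 ≈ 90.142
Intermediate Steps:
B(T, m) = 4 - 5*T*m/2 (B(T, m) = 4 + ((T*(-5))*m)/2 = 4 + ((-5*T)*m)/2 = 4 + (-5*T*m)/2 = 4 - 5*T*m/2)
22673/t(B(-9, 11), -179) + P/(-30179) = 22673/(4 - 5/2*(-9)*11) + 283/(-30179) = 22673/(4 + 495/2) + 283*(-1/30179) = 22673/(503/2) - 283/30179 = 22673*(2/503) - 283/30179 = 45346/503 - 283/30179 = 1368354585/15180037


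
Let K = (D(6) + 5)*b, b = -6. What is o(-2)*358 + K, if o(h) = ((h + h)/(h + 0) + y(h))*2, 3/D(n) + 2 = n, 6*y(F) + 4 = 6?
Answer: 9817/6 ≈ 1636.2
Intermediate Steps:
y(F) = ⅓ (y(F) = -⅔ + (⅙)*6 = -⅔ + 1 = ⅓)
D(n) = 3/(-2 + n)
K = -69/2 (K = (3/(-2 + 6) + 5)*(-6) = (3/4 + 5)*(-6) = (3*(¼) + 5)*(-6) = (¾ + 5)*(-6) = (23/4)*(-6) = -69/2 ≈ -34.500)
o(h) = 14/3 (o(h) = ((h + h)/(h + 0) + ⅓)*2 = ((2*h)/h + ⅓)*2 = (2 + ⅓)*2 = (7/3)*2 = 14/3)
o(-2)*358 + K = (14/3)*358 - 69/2 = 5012/3 - 69/2 = 9817/6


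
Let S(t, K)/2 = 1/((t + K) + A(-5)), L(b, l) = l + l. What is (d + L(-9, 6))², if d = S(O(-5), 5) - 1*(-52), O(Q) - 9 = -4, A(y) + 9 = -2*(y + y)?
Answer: 1811716/441 ≈ 4108.2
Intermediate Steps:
A(y) = -9 - 4*y (A(y) = -9 - 2*(y + y) = -9 - 4*y)
O(Q) = 5 (O(Q) = 9 - 4 = 5)
L(b, l) = 2*l
S(t, K) = 2/(11 + K + t) (S(t, K) = 2/((t + K) + (-9 - 4*(-5))) = 2/((K + t) + (-9 + 20)) = 2/((K + t) + 11) = 2/(11 + K + t))
d = 1094/21 (d = 2/(11 + 5 + 5) - 1*(-52) = 2/21 + 52 = 1094/21 ≈ 52.095)
(d + L(-9, 6))² = (1094/21 + 2*6)² = (1094/21 + 12)² = (1346/21)² = 1811716/441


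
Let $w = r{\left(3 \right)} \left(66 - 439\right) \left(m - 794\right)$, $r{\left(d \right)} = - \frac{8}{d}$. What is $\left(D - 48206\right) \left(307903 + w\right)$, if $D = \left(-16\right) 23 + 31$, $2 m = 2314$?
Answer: $-32473665081$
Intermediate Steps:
$m = 1157$ ($m = \frac{1}{2} \cdot 2314 = 1157$)
$w = 361064$ ($w = - \frac{8}{3} \left(66 - 439\right) \left(1157 - 794\right) = \left(-8\right) \frac{1}{3} \left(\left(-373\right) 363\right) = \left(- \frac{8}{3}\right) \left(-135399\right) = 361064$)
$D = -337$ ($D = -368 + 31 = -337$)
$\left(D - 48206\right) \left(307903 + w\right) = \left(-337 - 48206\right) \left(307903 + 361064\right) = \left(-48543\right) 668967 = -32473665081$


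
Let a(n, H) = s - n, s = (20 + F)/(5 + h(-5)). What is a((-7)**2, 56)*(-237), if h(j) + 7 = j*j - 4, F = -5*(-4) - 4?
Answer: 212115/19 ≈ 11164.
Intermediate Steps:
F = 16 (F = 20 - 4 = 16)
h(j) = -11 + j**2 (h(j) = -7 + (j*j - 4) = -7 + (j**2 - 4) = -7 + (-4 + j**2) = -11 + j**2)
s = 36/19 (s = (20 + 16)/(5 + (-11 + (-5)**2)) = 36/(5 + (-11 + 25)) = 36/(5 + 14) = 36/19 ≈ 1.8947)
a(n, H) = 36/19 - n
a((-7)**2, 56)*(-237) = (36/19 - 1*(-7)**2)*(-237) = (36/19 - 1*49)*(-237) = (36/19 - 49)*(-237) = -895/19*(-237) = 212115/19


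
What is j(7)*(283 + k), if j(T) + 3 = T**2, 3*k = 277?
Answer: 51796/3 ≈ 17265.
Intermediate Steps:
k = 277/3 (k = (1/3)*277 = 277/3 ≈ 92.333)
j(T) = -3 + T**2
j(7)*(283 + k) = (-3 + 7**2)*(283 + 277/3) = (-3 + 49)*(1126/3) = 46*(1126/3) = 51796/3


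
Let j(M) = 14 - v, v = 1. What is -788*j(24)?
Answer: -10244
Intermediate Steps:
j(M) = 13 (j(M) = 14 - 1*1 = 14 - 1 = 13)
-788*j(24) = -788*13 = -10244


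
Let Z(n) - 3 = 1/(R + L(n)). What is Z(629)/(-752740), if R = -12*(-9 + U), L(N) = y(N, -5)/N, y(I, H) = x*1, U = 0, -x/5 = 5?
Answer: -335/83797238 ≈ -3.9977e-6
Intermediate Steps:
x = -25 (x = -5*5 = -25)
y(I, H) = -25 (y(I, H) = -25*1 = -25)
L(N) = -25/N
R = 108 (R = -12*(-9 + 0) = -12*(-9) = 108)
Z(n) = 3 + 1/(108 - 25/n)
Z(629)/(-752740) = (25*(-3 + 13*629)/(-25 + 108*629))/(-752740) = (25*(-3 + 8177)/(-25 + 67932))*(-1/752740) = (25*8174/67907)*(-1/752740) = (25*(1/67907)*8174)*(-1/752740) = (204350/67907)*(-1/752740) = -335/83797238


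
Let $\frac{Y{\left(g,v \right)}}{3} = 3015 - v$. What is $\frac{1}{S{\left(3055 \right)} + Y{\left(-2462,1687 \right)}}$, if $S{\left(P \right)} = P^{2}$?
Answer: $\frac{1}{9337009} \approx 1.071 \cdot 10^{-7}$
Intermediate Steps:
$Y{\left(g,v \right)} = 9045 - 3 v$ ($Y{\left(g,v \right)} = 3 \left(3015 - v\right) = 9045 - 3 v$)
$\frac{1}{S{\left(3055 \right)} + Y{\left(-2462,1687 \right)}} = \frac{1}{3055^{2} + \left(9045 - 5061\right)} = \frac{1}{9333025 + \left(9045 - 5061\right)} = \frac{1}{9333025 + 3984} = \frac{1}{9337009}$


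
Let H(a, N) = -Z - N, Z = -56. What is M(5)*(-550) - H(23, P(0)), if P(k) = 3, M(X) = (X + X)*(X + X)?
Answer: -55053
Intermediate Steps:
M(X) = 4*X² (M(X) = (2*X)*(2*X) = 4*X²)
H(a, N) = 56 - N (H(a, N) = -1*(-56) - N = 56 - N)
M(5)*(-550) - H(23, P(0)) = (4*5²)*(-550) - (56 - 1*3) = (4*25)*(-550) - (56 - 3) = 100*(-550) - 1*53 = -55000 - 53 = -55053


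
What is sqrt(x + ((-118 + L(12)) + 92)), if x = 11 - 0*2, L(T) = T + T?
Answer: 3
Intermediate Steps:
L(T) = 2*T
x = 11 (x = 11 - 2*0 = 11 + 0 = 11)
sqrt(x + ((-118 + L(12)) + 92)) = sqrt(11 + ((-118 + 2*12) + 92)) = sqrt(11 + ((-118 + 24) + 92)) = sqrt(11 + (-94 + 92)) = sqrt(11 - 2) = sqrt(9) = 3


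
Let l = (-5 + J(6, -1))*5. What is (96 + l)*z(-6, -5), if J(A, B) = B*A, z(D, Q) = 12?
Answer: 492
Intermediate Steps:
J(A, B) = A*B
l = -55 (l = (-5 + 6*(-1))*5 = (-5 - 6)*5 = -11*5 = -55)
(96 + l)*z(-6, -5) = (96 - 55)*12 = 41*12 = 492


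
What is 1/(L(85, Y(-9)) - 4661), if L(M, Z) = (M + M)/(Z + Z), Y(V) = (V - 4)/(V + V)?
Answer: -13/59063 ≈ -0.00022010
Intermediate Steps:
Y(V) = (-4 + V)/(2*V) (Y(V) = (-4 + V)/((2*V)) = (-4 + V)*(1/(2*V)) = (-4 + V)/(2*V))
L(M, Z) = M/Z (L(M, Z) = (2*M)/((2*Z)) = (2*M)*(1/(2*Z)) = M/Z)
1/(L(85, Y(-9)) - 4661) = 1/(85/(((½)*(-4 - 9)/(-9))) - 4661) = 1/(85/(((½)*(-⅑)*(-13))) - 4661) = 1/(85/(13/18) - 4661) = 1/(85*(18/13) - 4661) = 1/(1530/13 - 4661) = 1/(-59063/13) = -13/59063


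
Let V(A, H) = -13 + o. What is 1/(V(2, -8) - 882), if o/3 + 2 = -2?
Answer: -1/907 ≈ -0.0011025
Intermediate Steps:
o = -12 (o = -6 + 3*(-2) = -6 - 6 = -12)
V(A, H) = -25 (V(A, H) = -13 - 12 = -25)
1/(V(2, -8) - 882) = 1/(-25 - 882) = 1/(-907) = -1/907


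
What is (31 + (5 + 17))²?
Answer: 2809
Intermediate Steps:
(31 + (5 + 17))² = (31 + 22)² = 53² = 2809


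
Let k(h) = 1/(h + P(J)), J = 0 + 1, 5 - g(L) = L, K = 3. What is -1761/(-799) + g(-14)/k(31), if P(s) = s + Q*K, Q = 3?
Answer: 624182/799 ≈ 781.20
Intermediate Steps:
g(L) = 5 - L
J = 1
P(s) = 9 + s (P(s) = s + 3*3 = s + 9 = 9 + s)
k(h) = 1/(10 + h) (k(h) = 1/(h + (9 + 1)) = 1/(h + 10) = 1/(10 + h))
-1761/(-799) + g(-14)/k(31) = -1761/(-799) + (5 - 1*(-14))/(1/(10 + 31)) = -1761*(-1/799) + (5 + 14)/(1/41) = 1761/799 + 19/(1/41) = 1761/799 + 19*41 = 1761/799 + 779 = 624182/799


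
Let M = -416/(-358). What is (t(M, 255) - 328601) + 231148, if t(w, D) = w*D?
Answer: -17391047/179 ≈ -97157.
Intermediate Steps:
M = 208/179 (M = -416*(-1/358) = 208/179 ≈ 1.1620)
t(w, D) = D*w
(t(M, 255) - 328601) + 231148 = (255*(208/179) - 328601) + 231148 = (53040/179 - 328601) + 231148 = -58766539/179 + 231148 = -17391047/179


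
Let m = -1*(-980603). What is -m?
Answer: -980603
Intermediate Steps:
m = 980603
-m = -1*980603 = -980603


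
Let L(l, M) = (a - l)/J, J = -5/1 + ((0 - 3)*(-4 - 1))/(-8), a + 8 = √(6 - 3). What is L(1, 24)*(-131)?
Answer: -9432/55 + 1048*√3/55 ≈ -138.49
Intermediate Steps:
a = -8 + √3 (a = -8 + √(6 - 3) = -8 + √3 ≈ -6.2680)
J = -55/8 (J = -5*1 - 3*(-5)*(-⅛) = -5 + 15*(-⅛) = -5 - 15/8 = -55/8 ≈ -6.8750)
L(l, M) = 64/55 - 8*√3/55 + 8*l/55 (L(l, M) = ((-8 + √3) - l)/(-55/8) = (-8 + √3 - l)*(-8/55) = 64/55 - 8*√3/55 + 8*l/55)
L(1, 24)*(-131) = (64/55 - 8*√3/55 + (8/55)*1)*(-131) = (64/55 - 8*√3/55 + 8/55)*(-131) = (72/55 - 8*√3/55)*(-131) = -9432/55 + 1048*√3/55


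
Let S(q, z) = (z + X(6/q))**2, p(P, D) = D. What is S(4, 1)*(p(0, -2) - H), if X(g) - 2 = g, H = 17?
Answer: -1539/4 ≈ -384.75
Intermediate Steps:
X(g) = 2 + g
S(q, z) = (2 + z + 6/q)**2 (S(q, z) = (z + (2 + 6/q))**2 = (2 + z + 6/q)**2)
S(4, 1)*(p(0, -2) - H) = (2 + 1 + 6/4)**2*(-2 - 1*17) = (2 + 1 + 6*(1/4))**2*(-2 - 17) = (2 + 1 + 3/2)**2*(-19) = (9/2)**2*(-19) = (81/4)*(-19) = -1539/4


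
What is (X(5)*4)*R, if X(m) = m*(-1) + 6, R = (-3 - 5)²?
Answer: 256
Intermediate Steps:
R = 64 (R = (-8)² = 64)
X(m) = 6 - m (X(m) = -m + 6 = 6 - m)
(X(5)*4)*R = ((6 - 1*5)*4)*64 = ((6 - 5)*4)*64 = (1*4)*64 = 4*64 = 256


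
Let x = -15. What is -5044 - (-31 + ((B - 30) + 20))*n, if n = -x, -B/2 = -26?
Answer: -5209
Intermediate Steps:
B = 52 (B = -2*(-26) = 52)
n = 15 (n = -1*(-15) = 15)
-5044 - (-31 + ((B - 30) + 20))*n = -5044 - (-31 + ((52 - 30) + 20))*15 = -5044 - (-31 + (22 + 20))*15 = -5044 - (-31 + 42)*15 = -5044 - 11*15 = -5044 - 1*165 = -5044 - 165 = -5209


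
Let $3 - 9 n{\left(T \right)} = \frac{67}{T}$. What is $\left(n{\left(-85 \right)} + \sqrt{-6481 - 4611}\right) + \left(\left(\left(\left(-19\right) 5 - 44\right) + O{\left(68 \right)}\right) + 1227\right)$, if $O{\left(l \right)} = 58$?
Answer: $\frac{877012}{765} + 2 i \sqrt{2773} \approx 1146.4 + 105.32 i$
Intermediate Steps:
$n{\left(T \right)} = \frac{1}{3} - \frac{67}{9 T}$ ($n{\left(T \right)} = \frac{1}{3} - \frac{67 \frac{1}{T}}{9} = \frac{1}{3} - \frac{67}{9 T}$)
$\left(n{\left(-85 \right)} + \sqrt{-6481 - 4611}\right) + \left(\left(\left(\left(-19\right) 5 - 44\right) + O{\left(68 \right)}\right) + 1227\right) = \left(\frac{-67 + 3 \left(-85\right)}{9 \left(-85\right)} + \sqrt{-6481 - 4611}\right) + \left(\left(\left(\left(-19\right) 5 - 44\right) + 58\right) + 1227\right) = \left(\frac{1}{9} \left(- \frac{1}{85}\right) \left(-67 - 255\right) + \sqrt{-11092}\right) + \left(\left(\left(-95 - 44\right) + 58\right) + 1227\right) = \left(\frac{1}{9} \left(- \frac{1}{85}\right) \left(-322\right) + 2 i \sqrt{2773}\right) + \left(\left(-139 + 58\right) + 1227\right) = \left(\frac{322}{765} + 2 i \sqrt{2773}\right) + \left(-81 + 1227\right) = \left(\frac{322}{765} + 2 i \sqrt{2773}\right) + 1146 = \frac{877012}{765} + 2 i \sqrt{2773}$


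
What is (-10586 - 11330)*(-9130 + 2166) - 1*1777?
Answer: 152621247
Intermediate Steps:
(-10586 - 11330)*(-9130 + 2166) - 1*1777 = -21916*(-6964) - 1777 = 152623024 - 1777 = 152621247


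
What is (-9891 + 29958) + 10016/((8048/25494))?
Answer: 26052945/503 ≈ 51795.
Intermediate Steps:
(-9891 + 29958) + 10016/((8048/25494)) = 20067 + 10016/((8048*(1/25494))) = 20067 + 10016/(4024/12747) = 20067 + 10016*(12747/4024) = 20067 + 15959244/503 = 26052945/503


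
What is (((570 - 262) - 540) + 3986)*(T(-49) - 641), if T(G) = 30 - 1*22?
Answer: -2376282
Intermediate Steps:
T(G) = 8 (T(G) = 30 - 22 = 8)
(((570 - 262) - 540) + 3986)*(T(-49) - 641) = (((570 - 262) - 540) + 3986)*(8 - 641) = ((308 - 540) + 3986)*(-633) = (-232 + 3986)*(-633) = 3754*(-633) = -2376282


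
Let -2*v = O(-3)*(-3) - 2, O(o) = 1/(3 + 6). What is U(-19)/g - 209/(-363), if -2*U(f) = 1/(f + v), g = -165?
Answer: 10162/17655 ≈ 0.57559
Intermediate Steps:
O(o) = ⅑ (O(o) = 1/9 = ⅑)
v = 7/6 (v = -((⅑)*(-3) - 2)/2 = -(-⅓ - 2)/2 = -½*(-7/3) = 7/6 ≈ 1.1667)
U(f) = -1/(2*(7/6 + f)) (U(f) = -1/(2*(f + 7/6)) = -1/(2*(7/6 + f)))
U(-19)/g - 209/(-363) = -3/(7 + 6*(-19))/(-165) - 209/(-363) = -3/(7 - 114)*(-1/165) - 209*(-1/363) = -3/(-107)*(-1/165) + 19/33 = -3*(-1/107)*(-1/165) + 19/33 = (3/107)*(-1/165) + 19/33 = -1/5885 + 19/33 = 10162/17655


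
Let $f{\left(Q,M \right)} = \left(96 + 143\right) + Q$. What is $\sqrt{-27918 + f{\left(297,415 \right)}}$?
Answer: $i \sqrt{27382} \approx 165.48 i$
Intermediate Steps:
$f{\left(Q,M \right)} = 239 + Q$
$\sqrt{-27918 + f{\left(297,415 \right)}} = \sqrt{-27918 + \left(239 + 297\right)} = \sqrt{-27918 + 536} = \sqrt{-27382} = i \sqrt{27382}$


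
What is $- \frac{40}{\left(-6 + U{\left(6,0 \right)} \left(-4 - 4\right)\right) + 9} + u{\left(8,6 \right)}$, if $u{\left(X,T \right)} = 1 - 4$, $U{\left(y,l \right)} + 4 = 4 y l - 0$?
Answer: $- \frac{29}{7} \approx -4.1429$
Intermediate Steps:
$U{\left(y,l \right)} = -4 + 4 l y$ ($U{\left(y,l \right)} = -4 + \left(4 y l - 0\right) = -4 + \left(4 l y + \left(-3 + 3\right)\right) = -4 + \left(4 l y + 0\right) = -4 + 4 l y$)
$u{\left(X,T \right)} = -3$
$- \frac{40}{\left(-6 + U{\left(6,0 \right)} \left(-4 - 4\right)\right) + 9} + u{\left(8,6 \right)} = - \frac{40}{\left(-6 + \left(-4 + 4 \cdot 0 \cdot 6\right) \left(-4 - 4\right)\right) + 9} - 3 = - \frac{40}{\left(-6 + \left(-4 + 0\right) \left(-8\right)\right) + 9} - 3 = - \frac{40}{\left(-6 - -32\right) + 9} - 3 = - \frac{40}{\left(-6 + 32\right) + 9} - 3 = - \frac{40}{26 + 9} - 3 = - \frac{40}{35} - 3 = \left(-40\right) \frac{1}{35} - 3 = - \frac{8}{7} - 3 = - \frac{29}{7}$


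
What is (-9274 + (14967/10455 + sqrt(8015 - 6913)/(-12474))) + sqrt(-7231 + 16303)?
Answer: -32314901/3485 + 36*sqrt(7) - sqrt(1102)/12474 ≈ -9177.3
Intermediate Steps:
(-9274 + (14967/10455 + sqrt(8015 - 6913)/(-12474))) + sqrt(-7231 + 16303) = (-9274 + (14967*(1/10455) + sqrt(1102)*(-1/12474))) + sqrt(9072) = (-9274 + (4989/3485 - sqrt(1102)/12474)) + 36*sqrt(7) = (-32314901/3485 - sqrt(1102)/12474) + 36*sqrt(7) = -32314901/3485 + 36*sqrt(7) - sqrt(1102)/12474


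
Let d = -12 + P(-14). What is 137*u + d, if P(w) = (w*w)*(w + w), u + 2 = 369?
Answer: 44779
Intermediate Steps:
u = 367 (u = -2 + 369 = 367)
P(w) = 2*w³ (P(w) = w²*(2*w) = 2*w³)
d = -5500 (d = -12 + 2*(-14)³ = -12 + 2*(-2744) = -12 - 5488 = -5500)
137*u + d = 137*367 - 5500 = 50279 - 5500 = 44779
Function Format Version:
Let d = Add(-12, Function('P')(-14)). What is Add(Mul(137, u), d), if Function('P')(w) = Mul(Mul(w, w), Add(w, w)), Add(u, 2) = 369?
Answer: 44779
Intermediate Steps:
u = 367 (u = Add(-2, 369) = 367)
Function('P')(w) = Mul(2, Pow(w, 3)) (Function('P')(w) = Mul(Pow(w, 2), Mul(2, w)) = Mul(2, Pow(w, 3)))
d = -5500 (d = Add(-12, Mul(2, Pow(-14, 3))) = Add(-12, Mul(2, -2744)) = Add(-12, -5488) = -5500)
Add(Mul(137, u), d) = Add(Mul(137, 367), -5500) = Add(50279, -5500) = 44779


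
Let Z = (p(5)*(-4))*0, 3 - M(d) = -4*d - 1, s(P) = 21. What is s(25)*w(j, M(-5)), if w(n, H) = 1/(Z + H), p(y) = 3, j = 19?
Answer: -21/16 ≈ -1.3125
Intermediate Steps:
M(d) = 4 + 4*d (M(d) = 3 - (-4*d - 1) = 3 - (-1 - 4*d) = 3 + (1 + 4*d) = 4 + 4*d)
Z = 0 (Z = (3*(-4))*0 = -12*0 = 0)
w(n, H) = 1/H (w(n, H) = 1/(0 + H) = 1/H)
s(25)*w(j, M(-5)) = 21/(4 + 4*(-5)) = 21/(4 - 20) = 21/(-16) = 21*(-1/16) = -21/16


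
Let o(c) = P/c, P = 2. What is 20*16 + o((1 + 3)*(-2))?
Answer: 1279/4 ≈ 319.75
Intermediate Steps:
o(c) = 2/c
20*16 + o((1 + 3)*(-2)) = 20*16 + 2/(((1 + 3)*(-2))) = 320 + 2/((4*(-2))) = 320 + 2/(-8) = 320 + 2*(-⅛) = 320 - ¼ = 1279/4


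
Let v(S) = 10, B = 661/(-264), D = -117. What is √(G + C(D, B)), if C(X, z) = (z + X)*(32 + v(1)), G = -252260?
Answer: I*√124523113/22 ≈ 507.23*I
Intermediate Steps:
B = -661/264 (B = 661*(-1/264) = -661/264 ≈ -2.5038)
C(X, z) = 42*X + 42*z (C(X, z) = (z + X)*(32 + 10) = (X + z)*42 = 42*X + 42*z)
√(G + C(D, B)) = √(-252260 + (42*(-117) + 42*(-661/264))) = √(-252260 + (-4914 - 4627/44)) = √(-252260 - 220843/44) = √(-11320283/44) = I*√124523113/22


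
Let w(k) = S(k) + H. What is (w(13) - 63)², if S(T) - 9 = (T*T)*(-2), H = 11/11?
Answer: 152881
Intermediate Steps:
H = 1 (H = 11*(1/11) = 1)
S(T) = 9 - 2*T² (S(T) = 9 + (T*T)*(-2) = 9 + T²*(-2) = 9 - 2*T²)
w(k) = 10 - 2*k² (w(k) = (9 - 2*k²) + 1 = 10 - 2*k²)
(w(13) - 63)² = ((10 - 2*13²) - 63)² = ((10 - 2*169) - 63)² = ((10 - 338) - 63)² = (-328 - 63)² = (-391)² = 152881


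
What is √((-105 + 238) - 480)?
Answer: I*√347 ≈ 18.628*I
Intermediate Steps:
√((-105 + 238) - 480) = √(133 - 480) = √(-347) = I*√347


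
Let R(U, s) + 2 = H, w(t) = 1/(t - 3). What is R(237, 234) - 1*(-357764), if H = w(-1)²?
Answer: 5724193/16 ≈ 3.5776e+5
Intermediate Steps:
w(t) = 1/(-3 + t)
H = 1/16 (H = (1/(-3 - 1))² = (1/(-4))² = (-¼)² = 1/16 ≈ 0.062500)
R(U, s) = -31/16 (R(U, s) = -2 + 1/16 = -31/16)
R(237, 234) - 1*(-357764) = -31/16 - 1*(-357764) = -31/16 + 357764 = 5724193/16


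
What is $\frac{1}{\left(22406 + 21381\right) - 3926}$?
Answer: $\frac{1}{39861} \approx 2.5087 \cdot 10^{-5}$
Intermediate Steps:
$\frac{1}{\left(22406 + 21381\right) - 3926} = \frac{1}{43787 - 3926} = \frac{1}{39861}$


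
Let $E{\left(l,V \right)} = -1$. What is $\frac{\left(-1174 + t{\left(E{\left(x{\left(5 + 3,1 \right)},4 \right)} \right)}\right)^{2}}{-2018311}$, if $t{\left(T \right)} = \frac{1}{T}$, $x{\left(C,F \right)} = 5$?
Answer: $- \frac{1380625}{2018311} \approx -0.68405$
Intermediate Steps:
$\frac{\left(-1174 + t{\left(E{\left(x{\left(5 + 3,1 \right)},4 \right)} \right)}\right)^{2}}{-2018311} = \frac{\left(-1174 + \frac{1}{-1}\right)^{2}}{-2018311} = \left(-1174 - 1\right)^{2} \left(- \frac{1}{2018311}\right) = \left(-1175\right)^{2} \left(- \frac{1}{2018311}\right) = 1380625 \left(- \frac{1}{2018311}\right) = - \frac{1380625}{2018311}$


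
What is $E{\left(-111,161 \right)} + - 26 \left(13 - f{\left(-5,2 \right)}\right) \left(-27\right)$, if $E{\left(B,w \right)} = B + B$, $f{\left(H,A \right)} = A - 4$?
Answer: $10308$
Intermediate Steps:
$f{\left(H,A \right)} = -4 + A$
$E{\left(B,w \right)} = 2 B$
$E{\left(-111,161 \right)} + - 26 \left(13 - f{\left(-5,2 \right)}\right) \left(-27\right) = 2 \left(-111\right) + - 26 \left(13 - \left(-4 + 2\right)\right) \left(-27\right) = -222 + - 26 \left(13 - -2\right) \left(-27\right) = -222 + - 26 \left(13 + 2\right) \left(-27\right) = -222 + \left(-26\right) 15 \left(-27\right) = -222 - -10530 = -222 + 10530 = 10308$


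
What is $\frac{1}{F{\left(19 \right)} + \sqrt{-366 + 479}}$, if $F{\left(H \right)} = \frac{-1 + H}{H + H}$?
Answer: $- \frac{171}{40712} + \frac{361 \sqrt{113}}{40712} \approx 0.090059$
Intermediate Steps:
$F{\left(H \right)} = \frac{-1 + H}{2 H}$
$\frac{1}{F{\left(19 \right)} + \sqrt{-366 + 479}} = \frac{1}{\frac{-1 + 19}{2 \cdot 19} + \sqrt{-366 + 479}} = \frac{1}{\frac{1}{2} \cdot \frac{1}{19} \cdot 18 + \sqrt{113}} = \frac{1}{\frac{9}{19} + \sqrt{113}}$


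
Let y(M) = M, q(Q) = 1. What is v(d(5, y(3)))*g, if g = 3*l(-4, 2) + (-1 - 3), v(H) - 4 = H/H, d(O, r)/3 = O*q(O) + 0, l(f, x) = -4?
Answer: -80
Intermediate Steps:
d(O, r) = 3*O (d(O, r) = 3*(O*1 + 0) = 3*(O + 0) = 3*O)
v(H) = 5 (v(H) = 4 + H/H = 4 + 1 = 5)
g = -16 (g = 3*(-4) + (-1 - 3) = -12 - 4 = -16)
v(d(5, y(3)))*g = 5*(-16) = -80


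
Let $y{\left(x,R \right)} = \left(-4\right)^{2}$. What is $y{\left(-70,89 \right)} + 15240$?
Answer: $15256$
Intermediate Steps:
$y{\left(x,R \right)} = 16$
$y{\left(-70,89 \right)} + 15240 = 16 + 15240 = 15256$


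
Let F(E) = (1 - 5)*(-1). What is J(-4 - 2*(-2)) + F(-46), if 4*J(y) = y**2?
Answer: 4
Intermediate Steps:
F(E) = 4 (F(E) = -4*(-1) = 4)
J(y) = y**2/4
J(-4 - 2*(-2)) + F(-46) = (-4 - 2*(-2))**2/4 + 4 = (-4 + 4)**2/4 + 4 = (1/4)*0**2 + 4 = (1/4)*0 + 4 = 0 + 4 = 4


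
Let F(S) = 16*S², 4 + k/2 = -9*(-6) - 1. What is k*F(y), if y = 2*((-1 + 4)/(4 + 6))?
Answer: 14112/25 ≈ 564.48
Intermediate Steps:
k = 98 (k = -8 + 2*(-9*(-6) - 1) = -8 + 2*(54 - 1) = -8 + 2*53 = -8 + 106 = 98)
y = ⅗ (y = 2*(3/10) = ⅗ ≈ 0.60000)
k*F(y) = 98*(16*(⅗)²) = 98*(16*(9/25)) = 98*(144/25) = 14112/25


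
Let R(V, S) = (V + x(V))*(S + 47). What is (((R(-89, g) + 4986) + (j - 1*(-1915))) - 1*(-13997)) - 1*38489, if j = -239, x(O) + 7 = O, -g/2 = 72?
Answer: 115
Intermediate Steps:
g = -144 (g = -2*72 = -144)
x(O) = -7 + O
R(V, S) = (-7 + 2*V)*(47 + S) (R(V, S) = (V + (-7 + V))*(S + 47) = (-7 + 2*V)*(47 + S))
(((R(-89, g) + 4986) + (j - 1*(-1915))) - 1*(-13997)) - 1*38489 = ((((-329 + 94*(-89) - 144*(-89) - 144*(-7 - 89)) + 4986) + (-239 - 1*(-1915))) - 1*(-13997)) - 1*38489 = ((((-329 - 8366 + 12816 - 144*(-96)) + 4986) + (-239 + 1915)) + 13997) - 38489 = ((((-329 - 8366 + 12816 + 13824) + 4986) + 1676) + 13997) - 38489 = (((17945 + 4986) + 1676) + 13997) - 38489 = ((22931 + 1676) + 13997) - 38489 = (24607 + 13997) - 38489 = 38604 - 38489 = 115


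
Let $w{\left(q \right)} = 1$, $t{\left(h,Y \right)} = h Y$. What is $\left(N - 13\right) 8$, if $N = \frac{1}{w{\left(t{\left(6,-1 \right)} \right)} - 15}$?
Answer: $- \frac{732}{7} \approx -104.57$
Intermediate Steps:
$t{\left(h,Y \right)} = Y h$
$N = - \frac{1}{14}$ ($N = \frac{1}{1 - 15} = \frac{1}{-14} = - \frac{1}{14} \approx -0.071429$)
$\left(N - 13\right) 8 = \left(- \frac{1}{14} - 13\right) 8 = \left(- \frac{183}{14}\right) 8 = - \frac{732}{7}$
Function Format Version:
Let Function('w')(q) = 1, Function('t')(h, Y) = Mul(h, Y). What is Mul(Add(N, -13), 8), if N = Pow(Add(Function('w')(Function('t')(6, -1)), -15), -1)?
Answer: Rational(-732, 7) ≈ -104.57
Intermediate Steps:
Function('t')(h, Y) = Mul(Y, h)
N = Rational(-1, 14) (N = Pow(Add(1, -15), -1) = Pow(-14, -1) = Rational(-1, 14) ≈ -0.071429)
Mul(Add(N, -13), 8) = Mul(Add(Rational(-1, 14), -13), 8) = Mul(Rational(-183, 14), 8) = Rational(-732, 7)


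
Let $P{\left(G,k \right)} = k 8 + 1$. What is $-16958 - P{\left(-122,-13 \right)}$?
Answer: $-16855$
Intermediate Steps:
$P{\left(G,k \right)} = 1 + 8 k$ ($P{\left(G,k \right)} = 8 k + 1 = 1 + 8 k$)
$-16958 - P{\left(-122,-13 \right)} = -16958 - \left(1 + 8 \left(-13\right)\right) = -16958 - \left(1 - 104\right) = -16958 - -103 = -16958 + 103 = -16855$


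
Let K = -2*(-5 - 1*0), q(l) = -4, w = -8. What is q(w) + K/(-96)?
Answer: -197/48 ≈ -4.1042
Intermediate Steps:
K = 10 (K = -2*(-5 + 0) = -2*(-5) = 10)
q(w) + K/(-96) = -4 + 10/(-96) = -4 + 10*(-1/96) = -4 - 5/48 = -197/48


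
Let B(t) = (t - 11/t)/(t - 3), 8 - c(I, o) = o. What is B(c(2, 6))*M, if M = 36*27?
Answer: 3402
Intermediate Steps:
c(I, o) = 8 - o
B(t) = (t - 11/t)/(-3 + t)
M = 972
B(c(2, 6))*M = ((-11 + (8 - 1*6)**2)/((8 - 1*6)*(-3 + (8 - 1*6))))*972 = ((-11 + (8 - 6)**2)/((8 - 6)*(-3 + (8 - 6))))*972 = ((-11 + 2**2)/(2*(-3 + 2)))*972 = ((1/2)*(-11 + 4)/(-1))*972 = ((1/2)*(-1)*(-7))*972 = (7/2)*972 = 3402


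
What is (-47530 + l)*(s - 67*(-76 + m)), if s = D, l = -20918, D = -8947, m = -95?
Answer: -171804480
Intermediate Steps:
s = -8947
(-47530 + l)*(s - 67*(-76 + m)) = (-47530 - 20918)*(-8947 - 67*(-76 - 95)) = -68448*(-8947 - 67*(-171)) = -68448*(-8947 + 11457) = -68448*2510 = -171804480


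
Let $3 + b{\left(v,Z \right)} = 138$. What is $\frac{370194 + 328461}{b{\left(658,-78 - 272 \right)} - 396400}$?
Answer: $- \frac{139731}{79253} \approx -1.7631$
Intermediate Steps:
$b{\left(v,Z \right)} = 135$ ($b{\left(v,Z \right)} = -3 + 138 = 135$)
$\frac{370194 + 328461}{b{\left(658,-78 - 272 \right)} - 396400} = \frac{370194 + 328461}{135 - 396400} = \frac{698655}{-396265} = 698655 \left(- \frac{1}{396265}\right) = - \frac{139731}{79253}$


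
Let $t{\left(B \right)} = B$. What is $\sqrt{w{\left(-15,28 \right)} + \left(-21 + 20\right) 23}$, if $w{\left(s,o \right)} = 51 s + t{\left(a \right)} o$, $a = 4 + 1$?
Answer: $18 i \sqrt{2} \approx 25.456 i$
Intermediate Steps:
$a = 5$
$w{\left(s,o \right)} = 5 o + 51 s$ ($w{\left(s,o \right)} = 51 s + 5 o = 5 o + 51 s$)
$\sqrt{w{\left(-15,28 \right)} + \left(-21 + 20\right) 23} = \sqrt{\left(5 \cdot 28 + 51 \left(-15\right)\right) + \left(-21 + 20\right) 23} = \sqrt{\left(140 - 765\right) - 23} = \sqrt{-625 - 23} = \sqrt{-648} = 18 i \sqrt{2}$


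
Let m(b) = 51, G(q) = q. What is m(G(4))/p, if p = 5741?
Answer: 51/5741 ≈ 0.0088835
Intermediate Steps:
m(G(4))/p = 51/5741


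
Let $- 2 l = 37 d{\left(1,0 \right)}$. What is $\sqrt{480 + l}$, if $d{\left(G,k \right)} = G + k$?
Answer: $\frac{\sqrt{1846}}{2} \approx 21.483$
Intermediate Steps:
$l = - \frac{37}{2}$ ($l = - \frac{37 \left(1 + 0\right)}{2} = - \frac{37 \cdot 1}{2} = \left(- \frac{1}{2}\right) 37 = - \frac{37}{2} \approx -18.5$)
$\sqrt{480 + l} = \sqrt{480 - \frac{37}{2}} = \sqrt{\frac{923}{2}} = \frac{\sqrt{1846}}{2}$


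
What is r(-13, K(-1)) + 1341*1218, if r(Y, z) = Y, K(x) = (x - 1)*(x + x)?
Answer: 1633325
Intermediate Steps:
K(x) = 2*x*(-1 + x) (K(x) = (-1 + x)*(2*x) = 2*x*(-1 + x))
r(-13, K(-1)) + 1341*1218 = -13 + 1341*1218 = -13 + 1633338 = 1633325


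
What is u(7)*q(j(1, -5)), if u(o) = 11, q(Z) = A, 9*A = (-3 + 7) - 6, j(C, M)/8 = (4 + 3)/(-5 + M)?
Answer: -22/9 ≈ -2.4444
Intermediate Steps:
j(C, M) = 56/(-5 + M) (j(C, M) = 8*((4 + 3)/(-5 + M)) = 8*(7/(-5 + M)) = 56/(-5 + M))
A = -2/9 (A = ((-3 + 7) - 6)/9 = (4 - 6)/9 = (⅑)*(-2) = -2/9 ≈ -0.22222)
q(Z) = -2/9
u(7)*q(j(1, -5)) = 11*(-2/9) = -22/9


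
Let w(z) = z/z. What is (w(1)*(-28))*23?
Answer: -644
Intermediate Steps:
w(z) = 1
(w(1)*(-28))*23 = (1*(-28))*23 = -28*23 = -644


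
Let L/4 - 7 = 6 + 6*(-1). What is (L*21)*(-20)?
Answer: -11760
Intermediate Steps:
L = 28 (L = 28 + 4*(6 + 6*(-1)) = 28 + 4*(6 - 6) = 28 + 4*0 = 28 + 0 = 28)
(L*21)*(-20) = (28*21)*(-20) = 588*(-20) = -11760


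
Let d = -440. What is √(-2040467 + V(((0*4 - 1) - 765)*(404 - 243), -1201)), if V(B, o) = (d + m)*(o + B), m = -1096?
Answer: √189233005 ≈ 13756.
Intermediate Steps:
V(B, o) = -1536*B - 1536*o (V(B, o) = (-440 - 1096)*(o + B) = -1536*(B + o) = -1536*B - 1536*o)
√(-2040467 + V(((0*4 - 1) - 765)*(404 - 243), -1201)) = √(-2040467 + (-1536*((0*4 - 1) - 765)*(404 - 243) - 1536*(-1201))) = √(-2040467 + (-1536*((0 - 1) - 765)*161 + 1844736)) = √(-2040467 + (-1536*(-1 - 765)*161 + 1844736)) = √(-2040467 + (-(-1176576)*161 + 1844736)) = √(-2040467 + (-1536*(-123326) + 1844736)) = √(-2040467 + (189428736 + 1844736)) = √(-2040467 + 191273472) = √189233005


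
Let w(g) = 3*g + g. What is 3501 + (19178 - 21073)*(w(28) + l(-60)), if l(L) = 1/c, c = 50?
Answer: -2087769/10 ≈ -2.0878e+5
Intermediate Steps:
l(L) = 1/50
w(g) = 4*g
3501 + (19178 - 21073)*(w(28) + l(-60)) = 3501 + (19178 - 21073)*(4*28 + 1/50) = 3501 - 1895*(112 + 1/50) = 3501 - 1895*5601/50 = 3501 - 2122779/10 = -2087769/10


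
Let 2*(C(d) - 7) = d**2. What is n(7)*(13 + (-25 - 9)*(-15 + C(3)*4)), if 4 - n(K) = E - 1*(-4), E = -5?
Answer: -5205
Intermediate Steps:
C(d) = 7 + d**2/2
n(K) = 5 (n(K) = 4 - (-5 - 1*(-4)) = 4 - (-5 + 4) = 4 - 1*(-1) = 4 + 1 = 5)
n(7)*(13 + (-25 - 9)*(-15 + C(3)*4)) = 5*(13 + (-25 - 9)*(-15 + (7 + (1/2)*3**2)*4)) = 5*(13 - 34*(-15 + (7 + (1/2)*9)*4)) = 5*(13 - 34*(-15 + (7 + 9/2)*4)) = 5*(13 - 34*(-15 + (23/2)*4)) = 5*(13 - 34*(-15 + 46)) = 5*(13 - 34*31) = 5*(13 - 1054) = 5*(-1041) = -5205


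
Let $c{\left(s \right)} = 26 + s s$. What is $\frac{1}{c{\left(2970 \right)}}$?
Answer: $\frac{1}{8820926} \approx 1.1337 \cdot 10^{-7}$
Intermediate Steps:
$c{\left(s \right)} = 26 + s^{2}$
$\frac{1}{c{\left(2970 \right)}} = \frac{1}{26 + 2970^{2}} = \frac{1}{26 + 8820900} = \frac{1}{8820926}$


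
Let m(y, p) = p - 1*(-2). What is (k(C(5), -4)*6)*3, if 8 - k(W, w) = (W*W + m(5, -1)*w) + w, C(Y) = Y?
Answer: -162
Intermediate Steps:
m(y, p) = 2 + p (m(y, p) = p + 2 = 2 + p)
k(W, w) = 8 - W² - 2*w (k(W, w) = 8 - ((W*W + (2 - 1)*w) + w) = 8 - ((W² + 1*w) + w) = 8 - ((W² + w) + w) = 8 - ((w + W²) + w) = 8 - (W² + 2*w) = 8 + (-W² - 2*w) = 8 - W² - 2*w)
(k(C(5), -4)*6)*3 = ((8 - 1*5² - 2*(-4))*6)*3 = ((8 - 1*25 + 8)*6)*3 = ((8 - 25 + 8)*6)*3 = -9*6*3 = -54*3 = -162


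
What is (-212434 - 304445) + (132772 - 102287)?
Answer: -486394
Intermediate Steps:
(-212434 - 304445) + (132772 - 102287) = -516879 + 30485 = -486394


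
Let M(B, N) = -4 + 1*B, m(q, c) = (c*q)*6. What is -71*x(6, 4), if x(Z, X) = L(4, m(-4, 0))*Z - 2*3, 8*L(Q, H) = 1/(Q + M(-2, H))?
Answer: 3621/8 ≈ 452.63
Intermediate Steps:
m(q, c) = 6*c*q
M(B, N) = -4 + B
L(Q, H) = 1/(8*(-6 + Q)) (L(Q, H) = 1/(8*(Q + (-4 - 2))) = 1/(8*(Q - 6)) = 1/(8*(-6 + Q)))
x(Z, X) = -6 - Z/16 (x(Z, X) = (1/(8*(-6 + 4)))*Z - 2*3 = ((1/8)/(-2))*Z - 6 = ((1/8)*(-1/2))*Z - 6 = -Z/16 - 6 = -6 - Z/16)
-71*x(6, 4) = -71*(-6 - 1/16*6) = -71*(-6 - 3/8) = -71*(-51/8) = 3621/8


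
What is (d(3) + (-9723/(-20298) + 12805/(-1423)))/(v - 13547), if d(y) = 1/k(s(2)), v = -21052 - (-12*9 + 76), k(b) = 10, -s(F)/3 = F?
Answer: 202659713/832029245515 ≈ 0.00024357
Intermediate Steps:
s(F) = -3*F
v = -21020 (v = -21052 - (-108 + 76) = -21052 - 1*(-32) = -21052 + 32 = -21020)
d(y) = ⅒ (d(y) = 1/10 = ⅒)
(d(3) + (-9723/(-20298) + 12805/(-1423)))/(v - 13547) = (⅒ + (-9723/(-20298) + 12805/(-1423)))/(-21020 - 13547) = (⅒ + (-9723*(-1/20298) + 12805*(-1/1423)))/(-34567) = (⅒ + (3241/6766 - 12805/1423))*(-1/34567) = (⅒ - 82026687/9628018)*(-1/34567) = -202659713/24070045*(-1/34567) = 202659713/832029245515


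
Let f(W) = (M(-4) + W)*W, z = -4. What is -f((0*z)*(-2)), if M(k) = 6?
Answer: 0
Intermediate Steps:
f(W) = W*(6 + W) (f(W) = (6 + W)*W = W*(6 + W))
-f((0*z)*(-2)) = -(0*(-4))*(-2)*(6 + (0*(-4))*(-2)) = -0*(-2)*(6 + 0*(-2)) = -0*(6 + 0) = -0*6 = -1*0 = 0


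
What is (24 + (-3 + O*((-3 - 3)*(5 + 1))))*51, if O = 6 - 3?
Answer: -4437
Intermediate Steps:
O = 3
(24 + (-3 + O*((-3 - 3)*(5 + 1))))*51 = (24 + (-3 + 3*((-3 - 3)*(5 + 1))))*51 = (24 + (-3 + 3*(-6*6)))*51 = (24 + (-3 + 3*(-36)))*51 = (24 + (-3 - 108))*51 = (24 - 111)*51 = -87*51 = -4437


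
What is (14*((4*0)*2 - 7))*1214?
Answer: -118972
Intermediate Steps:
(14*((4*0)*2 - 7))*1214 = (14*(0*2 - 7))*1214 = (14*(0 - 7))*1214 = (14*(-7))*1214 = -98*1214 = -118972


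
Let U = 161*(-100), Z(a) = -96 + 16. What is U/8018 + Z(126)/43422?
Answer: -174933910/87039399 ≈ -2.0098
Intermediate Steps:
Z(a) = -80
U = -16100
U/8018 + Z(126)/43422 = -16100/8018 - 80/43422 = -16100*1/8018 - 80*1/43422 = -8050/4009 - 40/21711 = -174933910/87039399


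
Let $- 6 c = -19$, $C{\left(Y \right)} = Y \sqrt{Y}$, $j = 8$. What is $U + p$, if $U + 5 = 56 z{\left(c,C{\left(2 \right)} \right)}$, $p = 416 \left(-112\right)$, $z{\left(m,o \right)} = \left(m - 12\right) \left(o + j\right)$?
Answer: $- \frac{151663}{3} - \frac{2968 \sqrt{2}}{3} \approx -51953.0$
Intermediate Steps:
$C{\left(Y \right)} = Y^{\frac{3}{2}}$
$c = \frac{19}{6}$ ($c = \left(- \frac{1}{6}\right) \left(-19\right) = \frac{19}{6} \approx 3.1667$)
$z{\left(m,o \right)} = \left(-12 + m\right) \left(8 + o\right)$ ($z{\left(m,o \right)} = \left(m - 12\right) \left(o + 8\right) = \left(-12 + m\right) \left(8 + o\right)$)
$p = -46592$
$U = - \frac{11887}{3} - \frac{2968 \sqrt{2}}{3}$ ($U = -5 + 56 \left(-96 - 12 \cdot 2^{\frac{3}{2}} + 8 \cdot \frac{19}{6} + \frac{19 \cdot 2^{\frac{3}{2}}}{6}\right) = -5 + 56 \left(-96 - 12 \cdot 2 \sqrt{2} + \frac{76}{3} + \frac{19 \cdot 2 \sqrt{2}}{6}\right) = -5 + 56 \left(-96 - 24 \sqrt{2} + \frac{76}{3} + \frac{19 \sqrt{2}}{3}\right) = -5 + 56 \left(- \frac{212}{3} - \frac{53 \sqrt{2}}{3}\right) = -5 - \left(\frac{11872}{3} + \frac{2968 \sqrt{2}}{3}\right) = - \frac{11887}{3} - \frac{2968 \sqrt{2}}{3} \approx -5361.5$)
$U + p = \left(- \frac{11887}{3} - \frac{2968 \sqrt{2}}{3}\right) - 46592 = - \frac{151663}{3} - \frac{2968 \sqrt{2}}{3}$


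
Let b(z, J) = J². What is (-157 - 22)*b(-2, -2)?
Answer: -716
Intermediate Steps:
(-157 - 22)*b(-2, -2) = (-157 - 22)*(-2)² = -179*4 = -716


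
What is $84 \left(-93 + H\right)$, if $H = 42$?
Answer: $-4284$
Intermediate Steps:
$84 \left(-93 + H\right) = 84 \left(-93 + 42\right) = 84 \left(-51\right) = -4284$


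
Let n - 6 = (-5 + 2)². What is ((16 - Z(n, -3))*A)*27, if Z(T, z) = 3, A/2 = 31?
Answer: 21762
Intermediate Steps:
n = 15 (n = 6 + (-5 + 2)² = 6 + (-3)² = 6 + 9 = 15)
A = 62 (A = 2*31 = 62)
((16 - Z(n, -3))*A)*27 = ((16 - 1*3)*62)*27 = ((16 - 3)*62)*27 = (13*62)*27 = 806*27 = 21762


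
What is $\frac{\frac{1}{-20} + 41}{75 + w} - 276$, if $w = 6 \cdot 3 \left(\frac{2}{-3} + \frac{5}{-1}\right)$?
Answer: $- \frac{16651}{60} \approx -277.52$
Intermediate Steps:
$w = -102$ ($w = 18 \left(2 \left(- \frac{1}{3}\right) + 5 \left(-1\right)\right) = 18 \left(- \frac{2}{3} - 5\right) = 18 \left(- \frac{17}{3}\right) = -102$)
$\frac{\frac{1}{-20} + 41}{75 + w} - 276 = \frac{\frac{1}{-20} + 41}{75 - 102} - 276 = \frac{- \frac{1}{20} + 41}{-27} - 276 = \frac{819}{20} \left(- \frac{1}{27}\right) - 276 = - \frac{91}{60} - 276 = - \frac{16651}{60}$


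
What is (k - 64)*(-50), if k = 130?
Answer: -3300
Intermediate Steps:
(k - 64)*(-50) = (130 - 64)*(-50) = 66*(-50) = -3300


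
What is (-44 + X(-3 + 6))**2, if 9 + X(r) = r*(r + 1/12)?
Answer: 30625/16 ≈ 1914.1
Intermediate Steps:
X(r) = -9 + r*(1/12 + r) (X(r) = -9 + r*(r + 1/12) = -9 + r*(1/12 + r))
(-44 + X(-3 + 6))**2 = (-44 + (-9 + (-3 + 6)**2 + (-3 + 6)/12))**2 = (-44 + (-9 + 3**2 + (1/12)*3))**2 = (-44 + (-9 + 9 + 1/4))**2 = (-44 + 1/4)**2 = (-175/4)**2 = 30625/16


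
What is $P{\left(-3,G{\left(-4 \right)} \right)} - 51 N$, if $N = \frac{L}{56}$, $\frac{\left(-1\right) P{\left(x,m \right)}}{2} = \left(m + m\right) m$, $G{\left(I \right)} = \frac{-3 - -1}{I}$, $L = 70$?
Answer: $- \frac{259}{4} \approx -64.75$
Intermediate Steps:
$G{\left(I \right)} = - \frac{2}{I}$ ($G{\left(I \right)} = \frac{-3 + 1}{I} = - \frac{2}{I}$)
$P{\left(x,m \right)} = - 4 m^{2}$ ($P{\left(x,m \right)} = - 2 \left(m + m\right) m = - 2 \cdot 2 m m = - 2 \cdot 2 m^{2} = - 4 m^{2}$)
$N = \frac{5}{4}$ ($N = \frac{70}{56} = 70 \cdot \frac{1}{56} = \frac{5}{4} \approx 1.25$)
$P{\left(-3,G{\left(-4 \right)} \right)} - 51 N = - 4 \left(- \frac{2}{-4}\right)^{2} - \frac{255}{4} = - 4 \left(\left(-2\right) \left(- \frac{1}{4}\right)\right)^{2} - \frac{255}{4} = - \frac{4}{4} - \frac{255}{4} = \left(-4\right) \frac{1}{4} - \frac{255}{4} = -1 - \frac{255}{4} = - \frac{259}{4}$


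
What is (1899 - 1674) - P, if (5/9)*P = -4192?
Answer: 38853/5 ≈ 7770.6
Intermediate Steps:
P = -37728/5 (P = (9/5)*(-4192) = -37728/5 ≈ -7545.6)
(1899 - 1674) - P = (1899 - 1674) - 1*(-37728/5) = 225 + 37728/5 = 38853/5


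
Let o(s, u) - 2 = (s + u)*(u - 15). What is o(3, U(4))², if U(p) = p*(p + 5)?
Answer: 674041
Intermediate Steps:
U(p) = p*(5 + p)
o(s, u) = 2 + (-15 + u)*(s + u) (o(s, u) = 2 + (s + u)*(u - 15) = 2 + (s + u)*(-15 + u) = 2 + (-15 + u)*(s + u))
o(3, U(4))² = (2 + (4*(5 + 4))² - 15*3 - 60*(5 + 4) + 3*(4*(5 + 4)))² = (2 + (4*9)² - 45 - 60*9 + 3*(4*9))² = (2 + 36² - 45 - 15*36 + 3*36)² = (2 + 1296 - 45 - 540 + 108)² = 821² = 674041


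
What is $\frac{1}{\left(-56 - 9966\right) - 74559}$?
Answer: $- \frac{1}{84581} \approx -1.1823 \cdot 10^{-5}$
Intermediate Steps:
$\frac{1}{\left(-56 - 9966\right) - 74559} = \frac{1}{-10022 - 74559} = \frac{1}{-84581} = - \frac{1}{84581}$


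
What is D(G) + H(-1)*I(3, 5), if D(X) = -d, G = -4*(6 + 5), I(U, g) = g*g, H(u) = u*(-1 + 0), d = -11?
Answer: 36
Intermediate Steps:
H(u) = -u (H(u) = u*(-1) = -u)
I(U, g) = g²
G = -44 (G = -4*11 = -44)
D(X) = 11 (D(X) = -1*(-11) = 11)
D(G) + H(-1)*I(3, 5) = 11 - 1*(-1)*5² = 11 + 1*25 = 11 + 25 = 36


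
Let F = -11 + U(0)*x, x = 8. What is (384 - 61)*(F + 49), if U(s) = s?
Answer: 12274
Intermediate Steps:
F = -11 (F = -11 + 0*8 = -11 + 0 = -11)
(384 - 61)*(F + 49) = (384 - 61)*(-11 + 49) = 323*38 = 12274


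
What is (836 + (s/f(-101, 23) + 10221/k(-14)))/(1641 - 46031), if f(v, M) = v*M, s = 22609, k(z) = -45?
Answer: -453844/33625425 ≈ -0.013497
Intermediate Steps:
f(v, M) = M*v
(836 + (s/f(-101, 23) + 10221/k(-14)))/(1641 - 46031) = (836 + (22609/((23*(-101))) + 10221/(-45)))/(1641 - 46031) = (836 + (22609/(-2323) + 10221*(-1/45)))/(-44390) = (836 + (22609*(-1/2323) - 3407/15))*(-1/44390) = (836 + (-983/101 - 3407/15))*(-1/44390) = (836 - 358852/1515)*(-1/44390) = (907688/1515)*(-1/44390) = -453844/33625425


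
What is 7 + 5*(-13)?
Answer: -58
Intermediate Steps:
7 + 5*(-13) = 7 - 65 = -58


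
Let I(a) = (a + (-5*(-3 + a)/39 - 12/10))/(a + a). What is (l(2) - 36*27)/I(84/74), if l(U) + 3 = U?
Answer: -5312580/419 ≈ -12679.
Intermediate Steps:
l(U) = -3 + U
I(a) = (-53/65 + 34*a/39)/(2*a) (I(a) = (a + ((15 - 5*a)*(1/39) - 12*1/10))/((2*a)) = (a + ((5/13 - 5*a/39) - 6/5))*(1/(2*a)) = (a + (-53/65 - 5*a/39))*(1/(2*a)) = (-53/65 + 34*a/39)*(1/(2*a)) = (-53/65 + 34*a/39)/(2*a))
(l(2) - 36*27)/I(84/74) = ((-3 + 2) - 36*27)/(((-159 + 170*(84/74))/(390*((84/74))))) = (-1 - 972)/(((-159 + 170*(84*(1/74)))/(390*((84*(1/74)))))) = -973*16380/(37*(-159 + 170*(42/37))) = -973*16380/(37*(-159 + 7140/37)) = -973/((1/390)*(37/42)*(1257/37)) = -973/419/5460 = -973*5460/419 = -5312580/419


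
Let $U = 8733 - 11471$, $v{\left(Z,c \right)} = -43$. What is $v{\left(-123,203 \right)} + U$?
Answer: $-2781$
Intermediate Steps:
$U = -2738$ ($U = 8733 - 11471 = -2738$)
$v{\left(-123,203 \right)} + U = -43 - 2738 = -2781$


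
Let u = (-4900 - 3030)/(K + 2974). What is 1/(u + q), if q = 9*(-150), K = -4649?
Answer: -335/450664 ≈ -0.00074335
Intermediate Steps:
u = 1586/335 (u = (-4900 - 3030)/(-4649 + 2974) = -7930/(-1675) = -7930*(-1/1675) = 1586/335 ≈ 4.7343)
q = -1350
1/(u + q) = 1/(1586/335 - 1350) = 1/(-450664/335) = -335/450664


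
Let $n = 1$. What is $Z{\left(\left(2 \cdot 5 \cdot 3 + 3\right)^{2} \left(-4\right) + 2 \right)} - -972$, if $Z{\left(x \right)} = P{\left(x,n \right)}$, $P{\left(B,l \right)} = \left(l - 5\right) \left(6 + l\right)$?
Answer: $944$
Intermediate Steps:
$P{\left(B,l \right)} = \left(-5 + l\right) \left(6 + l\right)$
$Z{\left(x \right)} = -28$ ($Z{\left(x \right)} = -30 + 1 + 1^{2} = -30 + 1 + 1 = -28$)
$Z{\left(\left(2 \cdot 5 \cdot 3 + 3\right)^{2} \left(-4\right) + 2 \right)} - -972 = -28 - -972 = -28 + 972 = 944$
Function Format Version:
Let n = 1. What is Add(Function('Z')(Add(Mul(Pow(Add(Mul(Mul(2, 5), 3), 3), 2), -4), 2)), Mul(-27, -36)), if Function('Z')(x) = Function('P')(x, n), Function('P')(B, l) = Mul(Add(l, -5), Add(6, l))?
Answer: 944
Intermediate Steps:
Function('P')(B, l) = Mul(Add(-5, l), Add(6, l))
Function('Z')(x) = -28 (Function('Z')(x) = Add(-30, 1, Pow(1, 2)) = Add(-30, 1, 1) = -28)
Add(Function('Z')(Add(Mul(Pow(Add(Mul(Mul(2, 5), 3), 3), 2), -4), 2)), Mul(-27, -36)) = Add(-28, Mul(-27, -36)) = Add(-28, 972) = 944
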